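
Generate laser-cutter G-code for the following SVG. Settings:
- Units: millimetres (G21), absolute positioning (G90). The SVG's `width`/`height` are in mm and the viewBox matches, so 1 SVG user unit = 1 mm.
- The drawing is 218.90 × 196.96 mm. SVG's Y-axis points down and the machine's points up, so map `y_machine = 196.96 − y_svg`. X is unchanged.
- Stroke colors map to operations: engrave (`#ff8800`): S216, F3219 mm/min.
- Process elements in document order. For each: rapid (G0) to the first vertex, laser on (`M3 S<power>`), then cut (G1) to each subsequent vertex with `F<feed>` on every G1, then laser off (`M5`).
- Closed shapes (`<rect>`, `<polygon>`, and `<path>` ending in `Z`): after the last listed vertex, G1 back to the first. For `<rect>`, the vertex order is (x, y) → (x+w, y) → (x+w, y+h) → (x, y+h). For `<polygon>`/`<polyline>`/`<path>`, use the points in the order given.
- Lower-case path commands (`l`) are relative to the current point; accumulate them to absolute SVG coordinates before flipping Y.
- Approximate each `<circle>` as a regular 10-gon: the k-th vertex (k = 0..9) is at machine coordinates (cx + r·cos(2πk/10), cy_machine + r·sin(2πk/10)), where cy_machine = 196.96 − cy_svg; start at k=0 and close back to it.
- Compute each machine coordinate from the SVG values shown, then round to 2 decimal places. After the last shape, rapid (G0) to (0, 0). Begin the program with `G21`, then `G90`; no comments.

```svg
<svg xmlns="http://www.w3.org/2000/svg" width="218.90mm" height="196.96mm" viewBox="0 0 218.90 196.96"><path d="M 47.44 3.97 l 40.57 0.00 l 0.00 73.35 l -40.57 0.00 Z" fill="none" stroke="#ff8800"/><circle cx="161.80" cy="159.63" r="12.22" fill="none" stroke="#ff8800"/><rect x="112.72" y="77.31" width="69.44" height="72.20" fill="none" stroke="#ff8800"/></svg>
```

G21
G90
G0 X47.44 Y192.99
M3 S216
G1 X88.01 Y192.99 F3219
G1 X88.01 Y119.64 F3219
G1 X47.44 Y119.64 F3219
G1 X47.44 Y192.99 F3219
M5
G0 X174.02 Y37.33
M3 S216
G1 X171.69 Y44.51 F3219
G1 X165.58 Y48.95 F3219
G1 X158.02 Y48.95 F3219
G1 X151.91 Y44.51 F3219
G1 X149.58 Y37.33 F3219
G1 X151.91 Y30.15 F3219
G1 X158.02 Y25.71 F3219
G1 X165.58 Y25.71 F3219
G1 X171.69 Y30.15 F3219
G1 X174.02 Y37.33 F3219
M5
G0 X112.72 Y119.65
M3 S216
G1 X182.16 Y119.65 F3219
G1 X182.16 Y47.45 F3219
G1 X112.72 Y47.45 F3219
G1 X112.72 Y119.65 F3219
M5
G0 X0.00 Y0.00

viewBox `0 0 218.90 196.96` with mm width/height → 1 unit = 1 mm. Flip: y_m = 196.96 − y_svg.

**Shape 1** — `<path>` rectangle, stroke `#ff8800` → engrave (S216, F3219). Machine vertices: (47.44,192.99) → (88.01,192.99) → (88.01,119.64) → (47.44,119.64) → (47.44,192.99). Closed: final G1 returns to the first vertex.

**Shape 2** — `<circle>` circle, stroke `#ff8800` → engrave (S216, F3219). Machine vertices: (174.02,37.33) → (171.69,44.51) → (165.58,48.95) → (158.02,48.95) → (151.91,44.51) → (149.58,37.33) → (151.91,30.15) → (158.02,25.71) → (165.58,25.71) → (171.69,30.15) → (174.02,37.33). Closed: final G1 returns to the first vertex.

**Shape 3** — `<rect>` rectangle, stroke `#ff8800` → engrave (S216, F3219). Machine vertices: (112.72,119.65) → (182.16,119.65) → (182.16,47.45) → (112.72,47.45) → (112.72,119.65). Closed: final G1 returns to the first vertex.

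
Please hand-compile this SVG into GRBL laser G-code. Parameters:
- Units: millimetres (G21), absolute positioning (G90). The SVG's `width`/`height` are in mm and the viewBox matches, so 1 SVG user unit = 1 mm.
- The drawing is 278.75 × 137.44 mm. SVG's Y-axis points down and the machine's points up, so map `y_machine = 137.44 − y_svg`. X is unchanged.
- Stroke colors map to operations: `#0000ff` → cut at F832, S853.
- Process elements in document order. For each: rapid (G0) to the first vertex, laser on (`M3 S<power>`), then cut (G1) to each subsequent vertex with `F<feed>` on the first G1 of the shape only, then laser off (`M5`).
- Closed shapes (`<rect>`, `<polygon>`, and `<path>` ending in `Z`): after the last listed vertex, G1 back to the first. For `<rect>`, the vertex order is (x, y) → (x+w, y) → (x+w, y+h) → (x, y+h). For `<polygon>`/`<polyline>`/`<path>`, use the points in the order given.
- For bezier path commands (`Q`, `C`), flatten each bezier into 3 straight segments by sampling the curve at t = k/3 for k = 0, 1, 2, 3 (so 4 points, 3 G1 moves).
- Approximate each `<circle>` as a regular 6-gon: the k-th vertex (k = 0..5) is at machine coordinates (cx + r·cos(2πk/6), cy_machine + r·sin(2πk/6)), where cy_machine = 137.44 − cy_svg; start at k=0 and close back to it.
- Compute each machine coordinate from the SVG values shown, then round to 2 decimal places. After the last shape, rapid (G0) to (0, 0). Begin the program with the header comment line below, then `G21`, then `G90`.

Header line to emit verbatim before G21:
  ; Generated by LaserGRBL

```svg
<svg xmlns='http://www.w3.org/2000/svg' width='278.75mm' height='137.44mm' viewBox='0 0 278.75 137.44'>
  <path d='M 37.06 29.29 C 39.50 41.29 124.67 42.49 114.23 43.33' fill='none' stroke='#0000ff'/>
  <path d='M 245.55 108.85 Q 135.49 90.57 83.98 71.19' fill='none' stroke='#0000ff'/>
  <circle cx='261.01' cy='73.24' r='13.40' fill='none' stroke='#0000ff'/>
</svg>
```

; Generated by LaserGRBL
G21
G90
G0 X37.06 Y108.15
M3 S853
G1 X60.47 Y99.36 F832
G1 X99.41 Y95.46
G1 X114.23 Y94.11
M5
G0 X245.55 Y28.59
M3 S853
G1 X178.68 Y40.90 F832
G1 X124.83 Y53.45
G1 X83.98 Y66.25
M5
G0 X274.41 Y64.20
M3 S853
G1 X267.71 Y75.80 F832
G1 X254.31 Y75.80
G1 X247.61 Y64.20
G1 X254.31 Y52.60
G1 X267.71 Y52.60
G1 X274.41 Y64.20
M5
G0 X0.00 Y0.00

1 u = 1 mm; y_m = 137.44 − y.

[1] `<path>` cubic bezier, #0000ff→cut S853 F832: (37.06,108.15) → (60.47,99.36) → (99.41,95.46) → (114.23,94.11)

[2] `<path>` quadratic bezier, #0000ff→cut S853 F832: (245.55,28.59) → (178.68,40.90) → (124.83,53.45) → (83.98,66.25)

[3] `<circle>` circle, #0000ff→cut S853 F832: (274.41,64.20) → (267.71,75.80) → (254.31,75.80) → (247.61,64.20) → (254.31,52.60) → (267.71,52.60) → (274.41,64.20) (closed)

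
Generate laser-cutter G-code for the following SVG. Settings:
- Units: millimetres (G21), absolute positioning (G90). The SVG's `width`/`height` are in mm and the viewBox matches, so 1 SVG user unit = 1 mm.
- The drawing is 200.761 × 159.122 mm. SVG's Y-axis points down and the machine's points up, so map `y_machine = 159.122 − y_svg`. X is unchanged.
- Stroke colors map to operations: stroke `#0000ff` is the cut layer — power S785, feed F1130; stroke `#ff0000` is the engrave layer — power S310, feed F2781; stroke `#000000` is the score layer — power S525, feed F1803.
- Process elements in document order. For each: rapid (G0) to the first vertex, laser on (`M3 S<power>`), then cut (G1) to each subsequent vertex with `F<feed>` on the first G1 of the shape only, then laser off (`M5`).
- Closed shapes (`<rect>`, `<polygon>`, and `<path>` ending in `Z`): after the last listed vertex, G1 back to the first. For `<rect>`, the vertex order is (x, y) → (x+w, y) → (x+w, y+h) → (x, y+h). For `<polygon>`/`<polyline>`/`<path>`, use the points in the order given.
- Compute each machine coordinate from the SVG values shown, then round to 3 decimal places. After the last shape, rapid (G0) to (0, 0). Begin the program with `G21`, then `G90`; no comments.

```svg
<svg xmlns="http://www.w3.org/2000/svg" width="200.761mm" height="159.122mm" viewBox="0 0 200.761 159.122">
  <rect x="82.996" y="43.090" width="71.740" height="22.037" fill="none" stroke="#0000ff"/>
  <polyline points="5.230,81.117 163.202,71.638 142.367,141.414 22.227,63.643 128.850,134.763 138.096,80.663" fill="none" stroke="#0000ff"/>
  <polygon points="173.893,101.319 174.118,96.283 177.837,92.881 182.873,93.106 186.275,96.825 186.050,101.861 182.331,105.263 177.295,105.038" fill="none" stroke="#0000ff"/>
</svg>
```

1 u = 1 mm; y_m = 159.122 − y.

[1] `<rect>` rectangle, #0000ff→cut S785 F1130: (82.996,116.032) → (154.736,116.032) → (154.736,93.995) → (82.996,93.995) → (82.996,116.032) (closed)

[2] `<polyline>` open polyline, #0000ff→cut S785 F1130: (5.230,78.005) → (163.202,87.484) → (142.367,17.708) → (22.227,95.479) → (128.850,24.359) → (138.096,78.459)

[3] `<polygon>` regular polygon, #0000ff→cut S785 F1130: (173.893,57.803) → (174.118,62.839) → (177.837,66.241) → (182.873,66.016) → (186.275,62.297) → (186.050,57.261) → (182.331,53.859) → (177.295,54.084) → (173.893,57.803) (closed)

G21
G90
G0 X82.996 Y116.032
M3 S785
G1 X154.736 Y116.032 F1130
G1 X154.736 Y93.995
G1 X82.996 Y93.995
G1 X82.996 Y116.032
M5
G0 X5.230 Y78.005
M3 S785
G1 X163.202 Y87.484 F1130
G1 X142.367 Y17.708
G1 X22.227 Y95.479
G1 X128.850 Y24.359
G1 X138.096 Y78.459
M5
G0 X173.893 Y57.803
M3 S785
G1 X174.118 Y62.839 F1130
G1 X177.837 Y66.241
G1 X182.873 Y66.016
G1 X186.275 Y62.297
G1 X186.050 Y57.261
G1 X182.331 Y53.859
G1 X177.295 Y54.084
G1 X173.893 Y57.803
M5
G0 X0.000 Y0.000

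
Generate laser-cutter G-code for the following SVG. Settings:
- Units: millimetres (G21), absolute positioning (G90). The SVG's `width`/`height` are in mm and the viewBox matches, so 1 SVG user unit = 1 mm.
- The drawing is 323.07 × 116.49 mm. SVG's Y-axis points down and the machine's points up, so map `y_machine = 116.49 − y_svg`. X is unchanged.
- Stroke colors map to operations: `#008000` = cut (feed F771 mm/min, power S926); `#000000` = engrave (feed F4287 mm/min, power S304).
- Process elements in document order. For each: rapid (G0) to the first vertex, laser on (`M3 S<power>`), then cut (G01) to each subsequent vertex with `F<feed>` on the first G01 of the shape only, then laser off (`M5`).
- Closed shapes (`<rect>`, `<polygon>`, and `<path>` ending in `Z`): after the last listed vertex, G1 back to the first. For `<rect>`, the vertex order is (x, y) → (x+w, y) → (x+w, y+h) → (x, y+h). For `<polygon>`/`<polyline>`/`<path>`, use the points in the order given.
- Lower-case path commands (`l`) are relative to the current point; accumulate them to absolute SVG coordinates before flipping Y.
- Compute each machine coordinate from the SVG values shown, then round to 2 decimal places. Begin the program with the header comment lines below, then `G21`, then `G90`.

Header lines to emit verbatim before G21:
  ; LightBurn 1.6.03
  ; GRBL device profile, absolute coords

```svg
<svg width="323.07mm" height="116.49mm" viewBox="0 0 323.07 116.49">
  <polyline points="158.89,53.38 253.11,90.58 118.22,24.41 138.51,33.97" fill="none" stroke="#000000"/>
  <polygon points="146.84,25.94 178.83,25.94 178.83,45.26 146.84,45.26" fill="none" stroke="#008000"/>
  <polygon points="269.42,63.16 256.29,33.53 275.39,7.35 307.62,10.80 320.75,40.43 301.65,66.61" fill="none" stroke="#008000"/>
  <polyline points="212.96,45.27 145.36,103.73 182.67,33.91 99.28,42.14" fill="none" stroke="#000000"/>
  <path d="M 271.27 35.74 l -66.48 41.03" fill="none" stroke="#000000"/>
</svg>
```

Since the viewBox matches the mm dimensions, user units are millimetres directly. The only transform is the Y-flip y_m = 116.49 − y_svg.

Shape 1 is a open polyline drawn with `<polyline>`. Its stroke #000000 means engrave at S304, F4287. After flipping Y the toolpath is (158.89,63.11) → (253.11,25.91) → (118.22,92.08) → (138.51,82.52).

Shape 2 is a rectangle drawn with `<polygon>`. Its stroke #008000 means cut at S926, F771. After flipping Y the toolpath is (146.84,90.55) → (178.83,90.55) → (178.83,71.23) → (146.84,71.23) → (146.84,90.55), returning to the start.

Shape 3 is a regular polygon drawn with `<polygon>`. Its stroke #008000 means cut at S926, F771. After flipping Y the toolpath is (269.42,53.33) → (256.29,82.96) → (275.39,109.14) → (307.62,105.69) → (320.75,76.06) → (301.65,49.88) → (269.42,53.33), returning to the start.

Shape 4 is a open polyline drawn with `<polyline>`. Its stroke #000000 means engrave at S304, F4287. After flipping Y the toolpath is (212.96,71.22) → (145.36,12.76) → (182.67,82.58) → (99.28,74.35).

Shape 5 is a line segment drawn with `<path>`. Its stroke #000000 means engrave at S304, F4287. After flipping Y the toolpath is (271.27,80.75) → (204.79,39.72).

; LightBurn 1.6.03
; GRBL device profile, absolute coords
G21
G90
G0 X158.89 Y63.11
M3 S304
G01 X253.11 Y25.91 F4287
G01 X118.22 Y92.08
G01 X138.51 Y82.52
M5
G0 X146.84 Y90.55
M3 S926
G01 X178.83 Y90.55 F771
G01 X178.83 Y71.23
G01 X146.84 Y71.23
G01 X146.84 Y90.55
M5
G0 X269.42 Y53.33
M3 S926
G01 X256.29 Y82.96 F771
G01 X275.39 Y109.14
G01 X307.62 Y105.69
G01 X320.75 Y76.06
G01 X301.65 Y49.88
G01 X269.42 Y53.33
M5
G0 X212.96 Y71.22
M3 S304
G01 X145.36 Y12.76 F4287
G01 X182.67 Y82.58
G01 X99.28 Y74.35
M5
G0 X271.27 Y80.75
M3 S304
G01 X204.79 Y39.72 F4287
M5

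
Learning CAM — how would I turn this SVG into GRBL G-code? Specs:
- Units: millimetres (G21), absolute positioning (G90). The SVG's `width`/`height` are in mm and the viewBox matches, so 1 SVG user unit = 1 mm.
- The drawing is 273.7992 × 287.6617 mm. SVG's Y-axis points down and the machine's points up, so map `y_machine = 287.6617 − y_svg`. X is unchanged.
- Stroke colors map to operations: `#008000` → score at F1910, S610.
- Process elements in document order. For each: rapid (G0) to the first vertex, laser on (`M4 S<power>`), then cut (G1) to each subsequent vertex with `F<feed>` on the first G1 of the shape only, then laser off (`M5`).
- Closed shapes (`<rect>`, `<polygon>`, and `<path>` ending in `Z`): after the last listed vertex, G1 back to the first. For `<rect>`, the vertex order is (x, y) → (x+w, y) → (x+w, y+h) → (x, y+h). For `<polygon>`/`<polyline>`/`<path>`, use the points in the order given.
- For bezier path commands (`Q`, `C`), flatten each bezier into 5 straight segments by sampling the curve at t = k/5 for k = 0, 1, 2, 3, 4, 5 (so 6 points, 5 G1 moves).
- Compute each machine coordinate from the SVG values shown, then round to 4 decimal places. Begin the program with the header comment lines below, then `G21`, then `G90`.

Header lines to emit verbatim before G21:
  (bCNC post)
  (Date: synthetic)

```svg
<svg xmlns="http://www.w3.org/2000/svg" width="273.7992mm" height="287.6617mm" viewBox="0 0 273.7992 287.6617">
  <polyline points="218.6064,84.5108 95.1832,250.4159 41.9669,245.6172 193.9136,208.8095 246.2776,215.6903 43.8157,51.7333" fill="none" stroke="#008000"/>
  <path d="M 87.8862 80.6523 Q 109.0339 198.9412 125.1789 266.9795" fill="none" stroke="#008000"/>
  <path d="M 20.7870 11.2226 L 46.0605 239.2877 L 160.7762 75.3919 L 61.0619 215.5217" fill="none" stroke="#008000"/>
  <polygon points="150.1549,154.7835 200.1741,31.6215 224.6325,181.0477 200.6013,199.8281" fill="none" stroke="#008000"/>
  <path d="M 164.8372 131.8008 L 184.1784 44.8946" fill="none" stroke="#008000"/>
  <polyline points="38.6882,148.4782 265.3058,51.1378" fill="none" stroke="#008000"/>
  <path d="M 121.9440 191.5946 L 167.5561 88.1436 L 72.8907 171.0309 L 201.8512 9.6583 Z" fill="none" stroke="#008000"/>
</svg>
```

Since the viewBox matches the mm dimensions, user units are millimetres directly. The only transform is the Y-flip y_m = 287.6617 − y_svg.

Shape 1 is a open polyline drawn with `<polyline>`. Its stroke #008000 means score at S610, F1910. After flipping Y the toolpath is (218.6064,203.1509) → (95.1832,37.2458) → (41.9669,42.0445) → (193.9136,78.8522) → (246.2776,71.9714) → (43.8157,235.9284).

Shape 2 is a quadratic bezier drawn with `<path>`. Its stroke #008000 means score at S610, F1910. After flipping Y the toolpath is (87.8862,207.0094) → (96.1452,161.7039) → (104.0039,120.4184) → (111.4625,83.1529) → (118.5208,49.9075) → (125.1789,20.6822).

Shape 3 is a open polyline drawn with `<path>`. Its stroke #008000 means score at S610, F1910. After flipping Y the toolpath is (20.7870,276.4391) → (46.0605,48.3740) → (160.7762,212.2698) → (61.0619,72.1400).

Shape 4 is a closed polygon drawn with `<polygon>`. Its stroke #008000 means score at S610, F1910. After flipping Y the toolpath is (150.1549,132.8782) → (200.1741,256.0402) → (224.6325,106.6140) → (200.6013,87.8336) → (150.1549,132.8782), returning to the start.

Shape 5 is a line segment drawn with `<path>`. Its stroke #008000 means score at S610, F1910. After flipping Y the toolpath is (164.8372,155.8609) → (184.1784,242.7671).

Shape 6 is a line segment drawn with `<polyline>`. Its stroke #008000 means score at S610, F1910. After flipping Y the toolpath is (38.6882,139.1835) → (265.3058,236.5239).

Shape 7 is a closed polygon drawn with `<path>`. Its stroke #008000 means score at S610, F1910. After flipping Y the toolpath is (121.9440,96.0671) → (167.5561,199.5181) → (72.8907,116.6308) → (201.8512,278.0034) → (121.9440,96.0671), returning to the start.

(bCNC post)
(Date: synthetic)
G21
G90
G0 X218.6064 Y203.1509
M4 S610
G1 X95.1832 Y37.2458 F1910
G1 X41.9669 Y42.0445
G1 X193.9136 Y78.8522
G1 X246.2776 Y71.9714
G1 X43.8157 Y235.9284
M5
G0 X87.8862 Y207.0094
M4 S610
G1 X96.1452 Y161.7039 F1910
G1 X104.0039 Y120.4184
G1 X111.4625 Y83.1529
G1 X118.5208 Y49.9075
G1 X125.1789 Y20.6822
M5
G0 X20.7870 Y276.4391
M4 S610
G1 X46.0605 Y48.3740 F1910
G1 X160.7762 Y212.2698
G1 X61.0619 Y72.1400
M5
G0 X150.1549 Y132.8782
M4 S610
G1 X200.1741 Y256.0402 F1910
G1 X224.6325 Y106.6140
G1 X200.6013 Y87.8336
G1 X150.1549 Y132.8782
M5
G0 X164.8372 Y155.8609
M4 S610
G1 X184.1784 Y242.7671 F1910
M5
G0 X38.6882 Y139.1835
M4 S610
G1 X265.3058 Y236.5239 F1910
M5
G0 X121.9440 Y96.0671
M4 S610
G1 X167.5561 Y199.5181 F1910
G1 X72.8907 Y116.6308
G1 X201.8512 Y278.0034
G1 X121.9440 Y96.0671
M5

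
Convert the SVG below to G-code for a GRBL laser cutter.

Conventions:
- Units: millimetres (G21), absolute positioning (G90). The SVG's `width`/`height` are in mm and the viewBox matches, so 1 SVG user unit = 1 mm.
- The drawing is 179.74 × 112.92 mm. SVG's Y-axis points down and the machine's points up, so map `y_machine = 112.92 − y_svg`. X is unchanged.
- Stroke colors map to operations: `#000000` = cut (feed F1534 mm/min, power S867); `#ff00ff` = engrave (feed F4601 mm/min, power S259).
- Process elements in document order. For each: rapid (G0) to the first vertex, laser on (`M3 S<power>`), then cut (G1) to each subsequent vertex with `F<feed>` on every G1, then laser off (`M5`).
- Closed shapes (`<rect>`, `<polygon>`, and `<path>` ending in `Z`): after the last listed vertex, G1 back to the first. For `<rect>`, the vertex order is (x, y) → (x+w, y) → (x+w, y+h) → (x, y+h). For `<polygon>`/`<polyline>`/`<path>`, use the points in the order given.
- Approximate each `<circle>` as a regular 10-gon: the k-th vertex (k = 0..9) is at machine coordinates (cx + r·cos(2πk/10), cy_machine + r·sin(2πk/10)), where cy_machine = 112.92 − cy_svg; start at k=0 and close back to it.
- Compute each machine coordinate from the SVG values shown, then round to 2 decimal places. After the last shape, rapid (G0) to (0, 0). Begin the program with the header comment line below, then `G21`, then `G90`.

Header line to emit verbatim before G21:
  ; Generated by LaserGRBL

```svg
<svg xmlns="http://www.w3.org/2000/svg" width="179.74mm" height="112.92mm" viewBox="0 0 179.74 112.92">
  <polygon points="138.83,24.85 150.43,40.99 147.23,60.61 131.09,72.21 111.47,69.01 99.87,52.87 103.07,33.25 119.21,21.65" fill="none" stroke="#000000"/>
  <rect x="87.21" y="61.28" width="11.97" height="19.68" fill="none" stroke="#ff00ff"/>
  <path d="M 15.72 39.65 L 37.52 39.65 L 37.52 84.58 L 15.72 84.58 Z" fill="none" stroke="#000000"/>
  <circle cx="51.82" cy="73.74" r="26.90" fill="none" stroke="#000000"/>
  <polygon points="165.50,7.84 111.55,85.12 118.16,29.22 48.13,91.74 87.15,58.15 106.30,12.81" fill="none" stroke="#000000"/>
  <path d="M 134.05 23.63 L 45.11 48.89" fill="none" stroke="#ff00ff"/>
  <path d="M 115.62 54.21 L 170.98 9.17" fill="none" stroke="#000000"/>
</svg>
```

1 u = 1 mm; y_m = 112.92 − y.

[1] `<polygon>` regular polygon, #000000→cut S867 F1534: (138.83,88.07) → (150.43,71.93) → (147.23,52.31) → (131.09,40.71) → (111.47,43.91) → (99.87,60.05) → (103.07,79.67) → (119.21,91.27) → (138.83,88.07) (closed)

[2] `<rect>` rectangle, #ff00ff→engrave S259 F4601: (87.21,51.64) → (99.18,51.64) → (99.18,31.96) → (87.21,31.96) → (87.21,51.64) (closed)

[3] `<path>` rectangle, #000000→cut S867 F1534: (15.72,73.27) → (37.52,73.27) → (37.52,28.34) → (15.72,28.34) → (15.72,73.27) (closed)

[4] `<circle>` circle, #000000→cut S867 F1534: (78.72,39.18) → (73.58,54.99) → (60.13,64.76) → (43.51,64.76) → (30.06,54.99) → (24.92,39.18) → (30.06,23.37) → (43.51,13.60) → (60.13,13.60) → (73.58,23.37) → (78.72,39.18) (closed)

[5] `<polygon>` closed polygon, #000000→cut S867 F1534: (165.50,105.08) → (111.55,27.80) → (118.16,83.70) → (48.13,21.18) → (87.15,54.77) → (106.30,100.11) → (165.50,105.08) (closed)

[6] `<path>` line segment, #ff00ff→engrave S259 F4601: (134.05,89.29) → (45.11,64.03)

[7] `<path>` line segment, #000000→cut S867 F1534: (115.62,58.71) → (170.98,103.75)

; Generated by LaserGRBL
G21
G90
G0 X138.83 Y88.07
M3 S867
G1 X150.43 Y71.93 F1534
G1 X147.23 Y52.31 F1534
G1 X131.09 Y40.71 F1534
G1 X111.47 Y43.91 F1534
G1 X99.87 Y60.05 F1534
G1 X103.07 Y79.67 F1534
G1 X119.21 Y91.27 F1534
G1 X138.83 Y88.07 F1534
M5
G0 X87.21 Y51.64
M3 S259
G1 X99.18 Y51.64 F4601
G1 X99.18 Y31.96 F4601
G1 X87.21 Y31.96 F4601
G1 X87.21 Y51.64 F4601
M5
G0 X15.72 Y73.27
M3 S867
G1 X37.52 Y73.27 F1534
G1 X37.52 Y28.34 F1534
G1 X15.72 Y28.34 F1534
G1 X15.72 Y73.27 F1534
M5
G0 X78.72 Y39.18
M3 S867
G1 X73.58 Y54.99 F1534
G1 X60.13 Y64.76 F1534
G1 X43.51 Y64.76 F1534
G1 X30.06 Y54.99 F1534
G1 X24.92 Y39.18 F1534
G1 X30.06 Y23.37 F1534
G1 X43.51 Y13.60 F1534
G1 X60.13 Y13.60 F1534
G1 X73.58 Y23.37 F1534
G1 X78.72 Y39.18 F1534
M5
G0 X165.50 Y105.08
M3 S867
G1 X111.55 Y27.80 F1534
G1 X118.16 Y83.70 F1534
G1 X48.13 Y21.18 F1534
G1 X87.15 Y54.77 F1534
G1 X106.30 Y100.11 F1534
G1 X165.50 Y105.08 F1534
M5
G0 X134.05 Y89.29
M3 S259
G1 X45.11 Y64.03 F4601
M5
G0 X115.62 Y58.71
M3 S867
G1 X170.98 Y103.75 F1534
M5
G0 X0.00 Y0.00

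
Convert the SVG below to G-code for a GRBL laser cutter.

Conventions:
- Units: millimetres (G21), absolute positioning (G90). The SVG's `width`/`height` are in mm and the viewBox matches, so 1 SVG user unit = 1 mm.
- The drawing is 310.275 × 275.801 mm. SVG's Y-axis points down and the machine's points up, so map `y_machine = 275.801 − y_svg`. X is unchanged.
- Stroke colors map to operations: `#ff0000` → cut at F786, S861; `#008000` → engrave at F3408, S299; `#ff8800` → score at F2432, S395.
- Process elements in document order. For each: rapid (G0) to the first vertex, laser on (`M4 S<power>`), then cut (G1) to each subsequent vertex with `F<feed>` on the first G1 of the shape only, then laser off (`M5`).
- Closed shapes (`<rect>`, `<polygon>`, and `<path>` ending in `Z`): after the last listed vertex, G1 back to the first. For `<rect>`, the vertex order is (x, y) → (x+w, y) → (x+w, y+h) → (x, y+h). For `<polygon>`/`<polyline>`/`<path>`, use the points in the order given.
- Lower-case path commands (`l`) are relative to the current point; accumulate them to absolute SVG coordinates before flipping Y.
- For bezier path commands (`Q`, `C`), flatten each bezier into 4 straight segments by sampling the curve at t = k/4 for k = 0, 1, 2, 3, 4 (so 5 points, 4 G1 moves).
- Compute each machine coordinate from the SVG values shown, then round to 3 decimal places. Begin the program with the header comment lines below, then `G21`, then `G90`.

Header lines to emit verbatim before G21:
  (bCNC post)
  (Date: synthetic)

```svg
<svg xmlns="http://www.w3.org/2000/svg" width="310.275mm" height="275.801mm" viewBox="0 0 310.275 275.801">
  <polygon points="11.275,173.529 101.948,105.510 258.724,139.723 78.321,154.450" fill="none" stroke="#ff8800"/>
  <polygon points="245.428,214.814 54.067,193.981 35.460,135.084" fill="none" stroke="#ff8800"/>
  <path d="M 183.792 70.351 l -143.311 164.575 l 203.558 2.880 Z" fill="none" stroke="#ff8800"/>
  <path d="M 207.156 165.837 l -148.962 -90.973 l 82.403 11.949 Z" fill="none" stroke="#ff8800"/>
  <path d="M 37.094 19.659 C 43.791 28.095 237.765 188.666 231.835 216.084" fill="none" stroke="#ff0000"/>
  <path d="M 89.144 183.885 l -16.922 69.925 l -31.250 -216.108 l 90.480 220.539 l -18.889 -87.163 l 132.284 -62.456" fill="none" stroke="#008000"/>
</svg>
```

viewBox `0 0 310.275 275.801` with mm width/height → 1 unit = 1 mm. Flip: y_m = 275.801 − y_svg.

**Shape 1** — `<polygon>` closed polygon, stroke `#ff8800` → score (S395, F2432). Machine vertices: (11.275,102.272) → (101.948,170.291) → (258.724,136.078) → (78.321,121.351) → (11.275,102.272). Closed: final G1 returns to the first vertex.

**Shape 2** — `<polygon>` closed polygon, stroke `#ff8800` → score (S395, F2432). Machine vertices: (245.428,60.987) → (54.067,81.820) → (35.460,140.717) → (245.428,60.987). Closed: final G1 returns to the first vertex.

**Shape 3** — `<path>` closed polygon, stroke `#ff8800` → score (S395, F2432). Machine vertices: (183.792,205.450) → (40.481,40.875) → (244.039,37.995) → (183.792,205.450). Closed: final G1 returns to the first vertex.

**Shape 4** — `<path>` closed polygon, stroke `#ff8800` → score (S395, F2432). Machine vertices: (207.156,109.964) → (58.194,200.937) → (140.597,188.988) → (207.156,109.964). Closed: final G1 returns to the first vertex.

**Shape 5** — `<path>` cubic bezier, stroke `#ff0000` → cut (S861, F786). Control points (SVG): P0=(37.094,19.659), P1=(43.791,28.095), P2=(237.765,188.666), P3=(231.835,216.084); sampled at t=k/4. Machine vertices: (37.094,256.142) → (71.181,225.747) → (139.200,165.048) → (204.850,100.789) → (231.835,59.717). Open path.

**Shape 6** — `<path>` open polyline, stroke `#008000` → engrave (S299, F3408). Machine vertices: (89.144,91.916) → (72.222,21.991) → (40.972,238.099) → (131.452,17.560) → (112.563,104.723) → (244.847,167.179). Open path.

(bCNC post)
(Date: synthetic)
G21
G90
G0 X11.275 Y102.272
M4 S395
G1 X101.948 Y170.291 F2432
G1 X258.724 Y136.078
G1 X78.321 Y121.351
G1 X11.275 Y102.272
M5
G0 X245.428 Y60.987
M4 S395
G1 X54.067 Y81.820 F2432
G1 X35.460 Y140.717
G1 X245.428 Y60.987
M5
G0 X183.792 Y205.450
M4 S395
G1 X40.481 Y40.875 F2432
G1 X244.039 Y37.995
G1 X183.792 Y205.450
M5
G0 X207.156 Y109.964
M4 S395
G1 X58.194 Y200.937 F2432
G1 X140.597 Y188.988
G1 X207.156 Y109.964
M5
G0 X37.094 Y256.142
M4 S861
G1 X71.181 Y225.747 F786
G1 X139.200 Y165.048
G1 X204.850 Y100.789
G1 X231.835 Y59.717
M5
G0 X89.144 Y91.916
M4 S299
G1 X72.222 Y21.991 F3408
G1 X40.972 Y238.099
G1 X131.452 Y17.560
G1 X112.563 Y104.723
G1 X244.847 Y167.179
M5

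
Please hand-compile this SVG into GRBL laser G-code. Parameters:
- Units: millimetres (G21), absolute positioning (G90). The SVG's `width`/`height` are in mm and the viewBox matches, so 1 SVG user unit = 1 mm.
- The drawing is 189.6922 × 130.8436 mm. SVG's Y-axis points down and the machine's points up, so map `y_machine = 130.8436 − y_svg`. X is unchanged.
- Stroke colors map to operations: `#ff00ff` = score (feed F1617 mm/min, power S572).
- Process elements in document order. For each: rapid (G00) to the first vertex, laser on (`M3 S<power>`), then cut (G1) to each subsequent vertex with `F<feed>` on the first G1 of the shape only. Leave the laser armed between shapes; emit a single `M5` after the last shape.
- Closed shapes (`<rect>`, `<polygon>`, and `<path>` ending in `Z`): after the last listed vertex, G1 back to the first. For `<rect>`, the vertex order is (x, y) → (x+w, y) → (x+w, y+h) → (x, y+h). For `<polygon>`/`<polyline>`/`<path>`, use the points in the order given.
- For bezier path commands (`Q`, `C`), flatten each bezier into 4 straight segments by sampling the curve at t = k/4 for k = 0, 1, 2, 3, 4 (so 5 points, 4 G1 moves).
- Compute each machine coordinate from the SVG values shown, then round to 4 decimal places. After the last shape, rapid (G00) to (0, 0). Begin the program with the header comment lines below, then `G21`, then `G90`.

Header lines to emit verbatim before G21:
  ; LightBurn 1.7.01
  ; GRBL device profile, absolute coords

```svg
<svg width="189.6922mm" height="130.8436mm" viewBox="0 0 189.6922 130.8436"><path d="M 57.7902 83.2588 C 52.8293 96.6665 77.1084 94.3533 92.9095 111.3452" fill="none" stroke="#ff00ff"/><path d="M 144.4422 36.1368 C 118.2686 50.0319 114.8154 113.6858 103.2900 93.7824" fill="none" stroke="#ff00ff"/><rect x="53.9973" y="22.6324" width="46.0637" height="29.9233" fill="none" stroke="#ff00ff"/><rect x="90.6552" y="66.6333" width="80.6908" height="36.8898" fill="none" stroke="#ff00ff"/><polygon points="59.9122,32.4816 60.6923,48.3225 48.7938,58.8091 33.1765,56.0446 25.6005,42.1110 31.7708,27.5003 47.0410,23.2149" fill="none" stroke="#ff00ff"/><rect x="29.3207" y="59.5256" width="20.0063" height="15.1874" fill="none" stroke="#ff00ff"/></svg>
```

; LightBurn 1.7.01
; GRBL device profile, absolute coords
G21
G90
G00 X57.7902 Y47.5848
M3 S572
G1 X58.9627 Y39.9294 F1617
G1 X67.5641 Y34.8857
G1 X80.0584 Y29.1699
G1 X92.9095 Y19.4984
G00 X144.4422 Y94.7068
M3 S572
G1 X128.5909 Y77.0388 F1617
G1 X118.3730 Y53.2096
G1 X110.9016 Y35.7176
G1 X103.2900 Y37.0612
G00 X53.9973 Y108.2112
M3 S572
G1 X100.0610 Y108.2112 F1617
G1 X100.0610 Y78.2879
G1 X53.9973 Y78.2879
G1 X53.9973 Y108.2112
G00 X90.6552 Y64.2103
M3 S572
G1 X171.3460 Y64.2103 F1617
G1 X171.3460 Y27.3205
G1 X90.6552 Y27.3205
G1 X90.6552 Y64.2103
G00 X59.9122 Y98.3620
M3 S572
G1 X60.6923 Y82.5211 F1617
G1 X48.7938 Y72.0345
G1 X33.1765 Y74.7990
G1 X25.6005 Y88.7326
G1 X31.7708 Y103.3433
G1 X47.0410 Y107.6287
G1 X59.9122 Y98.3620
G00 X29.3207 Y71.3180
M3 S572
G1 X49.3270 Y71.3180 F1617
G1 X49.3270 Y56.1306
G1 X29.3207 Y56.1306
G1 X29.3207 Y71.3180
M5
G00 X0.0000 Y0.0000

1 u = 1 mm; y_m = 130.8436 − y.

[1] `<path>` cubic bezier, #ff00ff→score S572 F1617: (57.7902,47.5848) → (58.9627,39.9294) → (67.5641,34.8857) → (80.0584,29.1699) → (92.9095,19.4984)

[2] `<path>` cubic bezier, #ff00ff→score S572 F1617: (144.4422,94.7068) → (128.5909,77.0388) → (118.3730,53.2096) → (110.9016,35.7176) → (103.2900,37.0612)

[3] `<rect>` rectangle, #ff00ff→score S572 F1617: (53.9973,108.2112) → (100.0610,108.2112) → (100.0610,78.2879) → (53.9973,78.2879) → (53.9973,108.2112) (closed)

[4] `<rect>` rectangle, #ff00ff→score S572 F1617: (90.6552,64.2103) → (171.3460,64.2103) → (171.3460,27.3205) → (90.6552,27.3205) → (90.6552,64.2103) (closed)

[5] `<polygon>` regular polygon, #ff00ff→score S572 F1617: (59.9122,98.3620) → (60.6923,82.5211) → (48.7938,72.0345) → (33.1765,74.7990) → (25.6005,88.7326) → (31.7708,103.3433) → (47.0410,107.6287) → (59.9122,98.3620) (closed)

[6] `<rect>` rectangle, #ff00ff→score S572 F1617: (29.3207,71.3180) → (49.3270,71.3180) → (49.3270,56.1306) → (29.3207,56.1306) → (29.3207,71.3180) (closed)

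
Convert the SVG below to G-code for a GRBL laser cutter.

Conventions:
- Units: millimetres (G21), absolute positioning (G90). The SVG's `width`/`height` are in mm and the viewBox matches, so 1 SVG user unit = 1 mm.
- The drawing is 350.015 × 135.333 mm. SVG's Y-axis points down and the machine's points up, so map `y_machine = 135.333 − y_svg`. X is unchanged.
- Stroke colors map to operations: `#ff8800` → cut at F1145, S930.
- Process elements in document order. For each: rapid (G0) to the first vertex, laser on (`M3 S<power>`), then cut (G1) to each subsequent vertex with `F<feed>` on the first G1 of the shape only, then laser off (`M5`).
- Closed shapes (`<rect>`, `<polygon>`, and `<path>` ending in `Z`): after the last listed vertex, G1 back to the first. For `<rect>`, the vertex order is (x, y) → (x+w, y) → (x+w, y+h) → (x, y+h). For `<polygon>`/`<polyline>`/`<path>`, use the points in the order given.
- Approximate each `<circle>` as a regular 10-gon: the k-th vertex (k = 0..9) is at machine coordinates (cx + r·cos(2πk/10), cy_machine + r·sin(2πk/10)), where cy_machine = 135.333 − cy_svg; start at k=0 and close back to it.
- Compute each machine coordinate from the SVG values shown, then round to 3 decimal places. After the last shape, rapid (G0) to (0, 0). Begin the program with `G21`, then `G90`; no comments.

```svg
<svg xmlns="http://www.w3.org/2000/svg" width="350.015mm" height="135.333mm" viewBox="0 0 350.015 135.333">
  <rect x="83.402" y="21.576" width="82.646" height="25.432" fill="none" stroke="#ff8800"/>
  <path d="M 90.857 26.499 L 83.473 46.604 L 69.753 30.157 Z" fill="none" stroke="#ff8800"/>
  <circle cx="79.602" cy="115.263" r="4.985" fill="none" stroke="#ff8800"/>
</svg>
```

viewBox `0 0 350.015 135.333` with mm width/height → 1 unit = 1 mm. Flip: y_m = 135.333 − y_svg.

**Shape 1** — `<rect>` rectangle, stroke `#ff8800` → cut (S930, F1145). Machine vertices: (83.402,113.757) → (166.048,113.757) → (166.048,88.325) → (83.402,88.325) → (83.402,113.757). Closed: final G1 returns to the first vertex.

**Shape 2** — `<path>` regular polygon, stroke `#ff8800` → cut (S930, F1145). Machine vertices: (90.857,108.834) → (83.473,88.729) → (69.753,105.176) → (90.857,108.834). Closed: final G1 returns to the first vertex.

**Shape 3** — `<circle>` circle, stroke `#ff8800` → cut (S930, F1145). Machine vertices: (84.587,20.070) → (83.635,23.000) → (81.142,24.811) → (78.062,24.811) → (75.569,23.000) → (74.617,20.070) → (75.569,17.140) → (78.062,15.329) → (81.142,15.329) → (83.635,17.140) → (84.587,20.070). Closed: final G1 returns to the first vertex.

G21
G90
G0 X83.402 Y113.757
M3 S930
G1 X166.048 Y113.757 F1145
G1 X166.048 Y88.325
G1 X83.402 Y88.325
G1 X83.402 Y113.757
M5
G0 X90.857 Y108.834
M3 S930
G1 X83.473 Y88.729 F1145
G1 X69.753 Y105.176
G1 X90.857 Y108.834
M5
G0 X84.587 Y20.070
M3 S930
G1 X83.635 Y23.000 F1145
G1 X81.142 Y24.811
G1 X78.062 Y24.811
G1 X75.569 Y23.000
G1 X74.617 Y20.070
G1 X75.569 Y17.140
G1 X78.062 Y15.329
G1 X81.142 Y15.329
G1 X83.635 Y17.140
G1 X84.587 Y20.070
M5
G0 X0.000 Y0.000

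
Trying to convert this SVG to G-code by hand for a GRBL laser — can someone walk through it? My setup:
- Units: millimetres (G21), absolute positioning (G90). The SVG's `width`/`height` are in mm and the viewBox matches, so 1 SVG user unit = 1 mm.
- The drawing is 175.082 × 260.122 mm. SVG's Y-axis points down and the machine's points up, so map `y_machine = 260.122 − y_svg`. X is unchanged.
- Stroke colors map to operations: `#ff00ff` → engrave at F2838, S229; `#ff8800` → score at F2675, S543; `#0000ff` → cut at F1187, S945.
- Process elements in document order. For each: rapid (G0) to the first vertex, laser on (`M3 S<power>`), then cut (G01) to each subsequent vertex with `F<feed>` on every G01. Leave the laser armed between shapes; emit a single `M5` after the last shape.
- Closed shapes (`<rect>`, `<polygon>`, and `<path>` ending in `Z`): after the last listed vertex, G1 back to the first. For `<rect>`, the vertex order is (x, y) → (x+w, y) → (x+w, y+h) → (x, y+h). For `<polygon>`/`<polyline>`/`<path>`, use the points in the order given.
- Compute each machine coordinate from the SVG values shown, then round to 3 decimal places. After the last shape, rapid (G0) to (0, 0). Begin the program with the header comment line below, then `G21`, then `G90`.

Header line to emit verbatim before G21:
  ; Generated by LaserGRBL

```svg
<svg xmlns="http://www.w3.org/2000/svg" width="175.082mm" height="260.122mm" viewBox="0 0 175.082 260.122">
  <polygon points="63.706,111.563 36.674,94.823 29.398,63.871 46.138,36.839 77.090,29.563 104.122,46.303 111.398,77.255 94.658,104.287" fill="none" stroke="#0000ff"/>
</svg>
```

; Generated by LaserGRBL
G21
G90
G0 X63.706 Y148.559
M3 S945
G01 X36.674 Y165.299 F1187
G01 X29.398 Y196.251 F1187
G01 X46.138 Y223.283 F1187
G01 X77.090 Y230.559 F1187
G01 X104.122 Y213.819 F1187
G01 X111.398 Y182.867 F1187
G01 X94.658 Y155.835 F1187
G01 X63.706 Y148.559 F1187
M5
G0 X0.000 Y0.000

viewBox `0 0 175.082 260.122` with mm width/height → 1 unit = 1 mm. Flip: y_m = 260.122 − y_svg.

**Shape 1** — `<polygon>` regular polygon, stroke `#0000ff` → cut (S945, F1187). Machine vertices: (63.706,148.559) → (36.674,165.299) → (29.398,196.251) → (46.138,223.283) → (77.090,230.559) → (104.122,213.819) → (111.398,182.867) → (94.658,155.835) → (63.706,148.559). Closed: final G1 returns to the first vertex.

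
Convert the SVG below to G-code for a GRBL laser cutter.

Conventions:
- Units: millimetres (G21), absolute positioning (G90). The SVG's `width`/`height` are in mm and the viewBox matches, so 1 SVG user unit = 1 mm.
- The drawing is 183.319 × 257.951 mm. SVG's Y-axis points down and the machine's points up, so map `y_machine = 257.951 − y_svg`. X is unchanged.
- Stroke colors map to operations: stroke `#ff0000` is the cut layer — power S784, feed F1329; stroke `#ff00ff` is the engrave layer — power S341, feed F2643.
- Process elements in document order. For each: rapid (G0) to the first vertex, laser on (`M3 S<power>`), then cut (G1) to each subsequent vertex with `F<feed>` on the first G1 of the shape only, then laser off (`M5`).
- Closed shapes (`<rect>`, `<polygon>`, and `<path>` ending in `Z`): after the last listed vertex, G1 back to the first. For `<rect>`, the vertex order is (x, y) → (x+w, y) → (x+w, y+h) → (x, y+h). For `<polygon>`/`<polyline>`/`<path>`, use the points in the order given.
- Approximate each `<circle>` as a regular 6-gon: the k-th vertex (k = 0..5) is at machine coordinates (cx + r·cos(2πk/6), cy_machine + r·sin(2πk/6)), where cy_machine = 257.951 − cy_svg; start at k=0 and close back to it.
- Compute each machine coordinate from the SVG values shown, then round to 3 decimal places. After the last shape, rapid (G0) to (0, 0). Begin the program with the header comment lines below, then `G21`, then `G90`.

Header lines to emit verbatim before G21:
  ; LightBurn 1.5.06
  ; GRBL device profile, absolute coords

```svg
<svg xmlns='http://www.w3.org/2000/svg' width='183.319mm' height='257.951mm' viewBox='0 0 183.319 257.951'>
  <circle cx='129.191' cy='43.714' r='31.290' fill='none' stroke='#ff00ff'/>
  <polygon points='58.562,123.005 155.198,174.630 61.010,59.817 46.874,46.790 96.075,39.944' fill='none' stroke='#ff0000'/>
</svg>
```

; LightBurn 1.5.06
; GRBL device profile, absolute coords
G21
G90
G0 X160.481 Y214.237
M3 S341
G1 X144.836 Y241.335 F2643
G1 X113.546 Y241.335
G1 X97.901 Y214.237
G1 X113.546 Y187.139
G1 X144.836 Y187.139
G1 X160.481 Y214.237
M5
G0 X58.562 Y134.946
M3 S784
G1 X155.198 Y83.321 F1329
G1 X61.010 Y198.134
G1 X46.874 Y211.161
G1 X96.075 Y218.007
G1 X58.562 Y134.946
M5
G0 X0.000 Y0.000

Since the viewBox matches the mm dimensions, user units are millimetres directly. The only transform is the Y-flip y_m = 257.951 − y_svg.

Shape 1 is a circle drawn with `<circle>`. Its stroke #ff00ff means engrave at S341, F2643. After flipping Y the toolpath is (160.481,214.237) → (144.836,241.335) → (113.546,241.335) → (97.901,214.237) → (113.546,187.139) → (144.836,187.139) → (160.481,214.237), returning to the start.

Shape 2 is a closed polygon drawn with `<polygon>`. Its stroke #ff0000 means cut at S784, F1329. After flipping Y the toolpath is (58.562,134.946) → (155.198,83.321) → (61.010,198.134) → (46.874,211.161) → (96.075,218.007) → (58.562,134.946), returning to the start.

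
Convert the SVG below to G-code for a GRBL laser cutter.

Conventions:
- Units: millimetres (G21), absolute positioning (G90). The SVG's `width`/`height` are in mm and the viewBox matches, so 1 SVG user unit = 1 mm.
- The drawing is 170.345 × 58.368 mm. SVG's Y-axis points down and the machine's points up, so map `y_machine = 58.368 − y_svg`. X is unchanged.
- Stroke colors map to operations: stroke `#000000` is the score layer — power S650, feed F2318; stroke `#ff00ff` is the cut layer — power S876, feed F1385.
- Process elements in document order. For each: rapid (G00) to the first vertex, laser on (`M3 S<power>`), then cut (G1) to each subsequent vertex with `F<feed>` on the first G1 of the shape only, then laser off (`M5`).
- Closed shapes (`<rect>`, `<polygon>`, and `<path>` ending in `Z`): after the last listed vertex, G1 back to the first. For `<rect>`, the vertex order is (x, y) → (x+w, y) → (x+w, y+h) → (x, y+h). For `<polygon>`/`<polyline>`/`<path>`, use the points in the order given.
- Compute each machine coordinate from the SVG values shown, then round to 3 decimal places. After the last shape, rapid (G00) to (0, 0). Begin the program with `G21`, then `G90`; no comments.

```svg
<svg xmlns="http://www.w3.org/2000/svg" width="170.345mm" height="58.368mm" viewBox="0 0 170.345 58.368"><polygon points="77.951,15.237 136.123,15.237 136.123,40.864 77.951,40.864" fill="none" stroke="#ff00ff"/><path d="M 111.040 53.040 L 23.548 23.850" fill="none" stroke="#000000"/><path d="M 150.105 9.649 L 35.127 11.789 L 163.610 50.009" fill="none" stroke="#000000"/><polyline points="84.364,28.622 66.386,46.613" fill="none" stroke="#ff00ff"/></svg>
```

G21
G90
G00 X77.951 Y43.131
M3 S876
G1 X136.123 Y43.131 F1385
G1 X136.123 Y17.504
G1 X77.951 Y17.504
G1 X77.951 Y43.131
M5
G00 X111.040 Y5.328
M3 S650
G1 X23.548 Y34.518 F2318
M5
G00 X150.105 Y48.719
M3 S650
G1 X35.127 Y46.579 F2318
G1 X163.610 Y8.359
M5
G00 X84.364 Y29.746
M3 S876
G1 X66.386 Y11.755 F1385
M5
G00 X0.000 Y0.000

1 u = 1 mm; y_m = 58.368 − y.

[1] `<polygon>` rectangle, #ff00ff→cut S876 F1385: (77.951,43.131) → (136.123,43.131) → (136.123,17.504) → (77.951,17.504) → (77.951,43.131) (closed)

[2] `<path>` line segment, #000000→score S650 F2318: (111.040,5.328) → (23.548,34.518)

[3] `<path>` open polyline, #000000→score S650 F2318: (150.105,48.719) → (35.127,46.579) → (163.610,8.359)

[4] `<polyline>` line segment, #ff00ff→cut S876 F1385: (84.364,29.746) → (66.386,11.755)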